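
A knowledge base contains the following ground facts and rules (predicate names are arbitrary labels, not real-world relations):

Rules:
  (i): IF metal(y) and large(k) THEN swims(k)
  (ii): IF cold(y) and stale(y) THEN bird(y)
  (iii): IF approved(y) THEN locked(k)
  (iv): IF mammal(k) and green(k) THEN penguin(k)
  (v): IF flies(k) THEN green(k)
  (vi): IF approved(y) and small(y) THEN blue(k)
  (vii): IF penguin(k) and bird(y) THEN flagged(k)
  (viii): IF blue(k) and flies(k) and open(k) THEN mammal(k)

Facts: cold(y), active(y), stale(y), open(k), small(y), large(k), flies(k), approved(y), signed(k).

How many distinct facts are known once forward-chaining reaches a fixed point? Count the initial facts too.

16

Round 1: (ii) [IF cold(y) and stale(y) THEN bird(y)]; (iii) [IF approved(y) THEN locked(k)]; (v) [IF flies(k) THEN green(k)]; (vi) [IF approved(y) and small(y) THEN blue(k)]. Adds bird(y), locked(k), green(k), blue(k).
Round 2: (viii) [IF blue(k) and flies(k) and open(k) THEN mammal(k)]. Adds mammal(k).
Round 3: (iv) [IF mammal(k) and green(k) THEN penguin(k)]. Adds penguin(k).
Round 4: (vii) [IF penguin(k) and bird(y) THEN flagged(k)]. Adds flagged(k).
Closure: {active(y), approved(y), bird(y), blue(k), cold(y), flagged(k), flies(k), green(k), large(k), locked(k), mammal(k), open(k), penguin(k), signed(k), small(y), stale(y)} — 16 facts.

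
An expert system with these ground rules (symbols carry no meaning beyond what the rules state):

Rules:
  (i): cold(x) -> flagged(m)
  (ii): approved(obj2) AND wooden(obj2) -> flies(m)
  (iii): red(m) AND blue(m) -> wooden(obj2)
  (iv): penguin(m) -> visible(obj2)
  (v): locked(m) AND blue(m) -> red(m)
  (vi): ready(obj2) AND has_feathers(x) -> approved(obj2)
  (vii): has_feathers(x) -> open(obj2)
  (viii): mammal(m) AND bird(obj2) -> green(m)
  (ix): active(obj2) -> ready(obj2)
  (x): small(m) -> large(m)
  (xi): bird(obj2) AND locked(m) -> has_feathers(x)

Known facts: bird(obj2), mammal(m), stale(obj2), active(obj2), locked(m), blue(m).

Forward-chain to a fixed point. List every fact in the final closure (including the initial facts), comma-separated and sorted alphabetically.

[1] (v) [locked(m) AND blue(m) -> red(m)]; (viii) [mammal(m) AND bird(obj2) -> green(m)]; (ix) [active(obj2) -> ready(obj2)]; (xi) [bird(obj2) AND locked(m) -> has_feathers(x)]. ⇒ new: red(m), green(m), ready(obj2), has_feathers(x).
[2] (iii) [red(m) AND blue(m) -> wooden(obj2)]; (vi) [ready(obj2) AND has_feathers(x) -> approved(obj2)]; (vii) [has_feathers(x) -> open(obj2)]. ⇒ new: wooden(obj2), approved(obj2), open(obj2).
[3] (ii) [approved(obj2) AND wooden(obj2) -> flies(m)]. ⇒ new: flies(m).

active(obj2), approved(obj2), bird(obj2), blue(m), flies(m), green(m), has_feathers(x), locked(m), mammal(m), open(obj2), ready(obj2), red(m), stale(obj2), wooden(obj2)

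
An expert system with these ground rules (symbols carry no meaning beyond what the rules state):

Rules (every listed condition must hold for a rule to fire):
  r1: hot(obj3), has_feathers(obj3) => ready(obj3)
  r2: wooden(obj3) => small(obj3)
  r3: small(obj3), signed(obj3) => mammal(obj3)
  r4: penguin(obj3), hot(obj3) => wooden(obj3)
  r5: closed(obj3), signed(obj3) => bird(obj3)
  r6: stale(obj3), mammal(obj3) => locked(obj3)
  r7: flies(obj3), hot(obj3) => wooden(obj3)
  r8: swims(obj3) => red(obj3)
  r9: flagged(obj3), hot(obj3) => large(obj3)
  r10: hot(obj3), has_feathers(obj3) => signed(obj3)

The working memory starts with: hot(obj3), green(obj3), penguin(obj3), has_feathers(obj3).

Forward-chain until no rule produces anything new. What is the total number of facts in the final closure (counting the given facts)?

9

Round 1 — r1, r4, r10, derive ready(obj3), wooden(obj3), signed(obj3).
Round 2 — r2, derive small(obj3).
Round 3 — r3, derive mammal(obj3).
Closure: {green(obj3), has_feathers(obj3), hot(obj3), mammal(obj3), penguin(obj3), ready(obj3), signed(obj3), small(obj3), wooden(obj3)} — 9 facts.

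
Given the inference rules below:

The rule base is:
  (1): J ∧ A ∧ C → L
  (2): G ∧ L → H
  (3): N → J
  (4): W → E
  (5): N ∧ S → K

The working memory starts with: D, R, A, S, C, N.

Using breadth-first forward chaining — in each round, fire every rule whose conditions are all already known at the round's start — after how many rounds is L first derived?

2

Round 1: (3) [N → J]; (5) [N ∧ S → K]. Adds J, K.
Round 2: (1) [J ∧ A ∧ C → L]. Adds L.
L first appears in round 2.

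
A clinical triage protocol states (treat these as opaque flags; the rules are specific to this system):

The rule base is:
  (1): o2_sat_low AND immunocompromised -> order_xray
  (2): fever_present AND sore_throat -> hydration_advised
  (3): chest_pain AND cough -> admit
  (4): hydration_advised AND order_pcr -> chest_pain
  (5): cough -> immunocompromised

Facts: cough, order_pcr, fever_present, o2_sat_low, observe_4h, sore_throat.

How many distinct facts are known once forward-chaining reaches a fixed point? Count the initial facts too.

11

Round 1: (2) [fever_present AND sore_throat -> hydration_advised]; (5) [cough -> immunocompromised]. Adds hydration_advised, immunocompromised.
Round 2: (1) [o2_sat_low AND immunocompromised -> order_xray]; (4) [hydration_advised AND order_pcr -> chest_pain]. Adds order_xray, chest_pain.
Round 3: (3) [chest_pain AND cough -> admit]. Adds admit.
Closure: {admit, chest_pain, cough, fever_present, hydration_advised, immunocompromised, o2_sat_low, observe_4h, order_pcr, order_xray, sore_throat} — 11 facts.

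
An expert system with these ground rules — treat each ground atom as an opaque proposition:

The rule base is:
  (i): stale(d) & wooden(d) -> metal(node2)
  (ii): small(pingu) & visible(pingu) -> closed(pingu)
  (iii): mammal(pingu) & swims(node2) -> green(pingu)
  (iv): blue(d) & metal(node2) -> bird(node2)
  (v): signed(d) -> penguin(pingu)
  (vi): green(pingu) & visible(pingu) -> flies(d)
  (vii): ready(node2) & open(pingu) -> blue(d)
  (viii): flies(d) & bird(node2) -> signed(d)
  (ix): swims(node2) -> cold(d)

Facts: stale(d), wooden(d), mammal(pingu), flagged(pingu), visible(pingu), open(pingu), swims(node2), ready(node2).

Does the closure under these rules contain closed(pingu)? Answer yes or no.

Round 1 fires (i), (iii), (vii), (ix), giving metal(node2), green(pingu), blue(d), cold(d).
Round 2 fires (iv), (vi), giving bird(node2), flies(d).
Round 3 fires (viii), giving signed(d).
Round 4 fires (v), giving penguin(pingu).
Fixed point reached. closed(pingu) is concluded only by (ii); (ii) needs small(pingu) (never derived).

no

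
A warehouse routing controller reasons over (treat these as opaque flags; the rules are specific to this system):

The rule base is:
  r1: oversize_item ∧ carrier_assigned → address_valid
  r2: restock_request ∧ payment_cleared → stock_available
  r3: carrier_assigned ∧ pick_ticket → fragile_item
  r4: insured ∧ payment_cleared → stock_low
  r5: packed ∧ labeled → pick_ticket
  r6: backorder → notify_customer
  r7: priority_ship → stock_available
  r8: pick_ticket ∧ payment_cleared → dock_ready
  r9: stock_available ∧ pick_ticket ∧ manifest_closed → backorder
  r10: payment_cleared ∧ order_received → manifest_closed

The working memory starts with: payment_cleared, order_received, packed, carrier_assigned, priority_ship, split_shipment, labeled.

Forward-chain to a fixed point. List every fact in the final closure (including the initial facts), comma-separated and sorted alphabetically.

backorder, carrier_assigned, dock_ready, fragile_item, labeled, manifest_closed, notify_customer, order_received, packed, payment_cleared, pick_ticket, priority_ship, split_shipment, stock_available

Round 1 — r5, r7, r10, derive pick_ticket, stock_available, manifest_closed.
Round 2 — r3, r8, r9, derive fragile_item, dock_ready, backorder.
Round 3 — r6, derive notify_customer.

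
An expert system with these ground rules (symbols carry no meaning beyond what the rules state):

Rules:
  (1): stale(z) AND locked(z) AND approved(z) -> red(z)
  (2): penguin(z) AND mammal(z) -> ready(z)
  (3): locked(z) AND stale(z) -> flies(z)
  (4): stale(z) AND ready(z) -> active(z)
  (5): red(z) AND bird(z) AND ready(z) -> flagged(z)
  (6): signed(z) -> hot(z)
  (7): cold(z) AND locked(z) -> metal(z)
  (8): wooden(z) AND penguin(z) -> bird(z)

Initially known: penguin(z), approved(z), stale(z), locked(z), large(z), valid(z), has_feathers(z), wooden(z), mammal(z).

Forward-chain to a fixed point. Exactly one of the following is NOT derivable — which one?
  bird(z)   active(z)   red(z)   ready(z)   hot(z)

hot(z)

Round 1 — (1), (2), (3), (8), derive red(z), ready(z), flies(z), bird(z).
Round 2 — (4), (5), derive active(z), flagged(z).
Derived: ready(z) (round 1), red(z) (round 1), bird(z) (round 1), active(z) (round 2). hot(z) never appears in any round.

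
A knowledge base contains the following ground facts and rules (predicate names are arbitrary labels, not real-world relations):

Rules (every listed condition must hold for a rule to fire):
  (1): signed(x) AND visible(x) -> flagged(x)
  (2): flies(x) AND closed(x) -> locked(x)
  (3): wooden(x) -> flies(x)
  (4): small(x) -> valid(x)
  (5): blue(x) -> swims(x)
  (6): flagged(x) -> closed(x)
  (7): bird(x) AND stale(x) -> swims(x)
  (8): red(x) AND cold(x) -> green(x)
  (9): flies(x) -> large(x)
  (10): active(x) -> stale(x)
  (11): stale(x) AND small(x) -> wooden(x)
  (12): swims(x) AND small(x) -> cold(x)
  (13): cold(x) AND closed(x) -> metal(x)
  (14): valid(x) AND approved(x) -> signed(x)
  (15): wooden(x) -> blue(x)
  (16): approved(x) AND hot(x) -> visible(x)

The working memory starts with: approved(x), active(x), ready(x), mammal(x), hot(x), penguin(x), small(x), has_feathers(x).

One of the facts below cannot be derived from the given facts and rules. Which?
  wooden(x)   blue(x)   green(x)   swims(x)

green(x)

Round 1 fires (4), (10), (16), giving valid(x), stale(x), visible(x).
Round 2 fires (11), (14), giving wooden(x), signed(x).
Round 3 fires (1), (3), (15), giving flagged(x), flies(x), blue(x).
Round 4 fires (5), (6), (9), giving swims(x), closed(x), large(x).
Round 5 fires (2), (12), giving locked(x), cold(x).
Round 6 fires (13), giving metal(x).
Derived: blue(x) (round 3), wooden(x) (round 2), swims(x) (round 4). green(x) never appears in any round.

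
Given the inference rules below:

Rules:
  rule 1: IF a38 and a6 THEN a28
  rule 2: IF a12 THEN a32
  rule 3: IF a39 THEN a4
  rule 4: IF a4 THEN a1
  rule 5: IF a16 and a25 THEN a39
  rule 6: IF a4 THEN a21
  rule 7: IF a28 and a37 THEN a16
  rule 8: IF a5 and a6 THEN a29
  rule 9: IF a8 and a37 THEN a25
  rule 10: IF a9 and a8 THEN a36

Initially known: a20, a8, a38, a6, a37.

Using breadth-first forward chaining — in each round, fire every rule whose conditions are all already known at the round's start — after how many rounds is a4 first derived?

4

Round 1: rule 1 [IF a38 and a6 THEN a28]; rule 9 [IF a8 and a37 THEN a25]. New: a28, a25.
Round 2: rule 7 [IF a28 and a37 THEN a16]. New: a16.
Round 3: rule 5 [IF a16 and a25 THEN a39]. New: a39.
Round 4: rule 3 [IF a39 THEN a4]. New: a4.
a4 first appears in round 4.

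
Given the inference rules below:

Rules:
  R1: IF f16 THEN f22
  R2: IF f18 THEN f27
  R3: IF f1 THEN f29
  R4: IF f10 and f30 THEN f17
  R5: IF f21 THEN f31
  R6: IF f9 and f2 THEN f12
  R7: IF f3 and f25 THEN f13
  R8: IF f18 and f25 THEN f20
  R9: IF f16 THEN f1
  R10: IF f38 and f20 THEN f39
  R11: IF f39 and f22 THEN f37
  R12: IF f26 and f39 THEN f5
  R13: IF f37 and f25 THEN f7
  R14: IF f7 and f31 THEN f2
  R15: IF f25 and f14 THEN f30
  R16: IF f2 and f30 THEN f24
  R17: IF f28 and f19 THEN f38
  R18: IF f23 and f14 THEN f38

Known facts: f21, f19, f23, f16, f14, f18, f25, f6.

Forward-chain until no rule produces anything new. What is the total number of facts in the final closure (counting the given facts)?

Round 1 fires R1, R2, R5, R8, R9, R15, R18, giving f22, f27, f31, f20, f1, f30, f38.
Round 2 fires R3, R10, giving f29, f39.
Round 3 fires R11, giving f37.
Round 4 fires R13, giving f7.
Round 5 fires R14, giving f2.
Round 6 fires R16, giving f24.
Closure: {f1, f14, f16, f18, f19, f2, f20, f21, f22, f23, f24, f25, f27, f29, f30, f31, f37, f38, f39, f6, f7} — 21 facts.

21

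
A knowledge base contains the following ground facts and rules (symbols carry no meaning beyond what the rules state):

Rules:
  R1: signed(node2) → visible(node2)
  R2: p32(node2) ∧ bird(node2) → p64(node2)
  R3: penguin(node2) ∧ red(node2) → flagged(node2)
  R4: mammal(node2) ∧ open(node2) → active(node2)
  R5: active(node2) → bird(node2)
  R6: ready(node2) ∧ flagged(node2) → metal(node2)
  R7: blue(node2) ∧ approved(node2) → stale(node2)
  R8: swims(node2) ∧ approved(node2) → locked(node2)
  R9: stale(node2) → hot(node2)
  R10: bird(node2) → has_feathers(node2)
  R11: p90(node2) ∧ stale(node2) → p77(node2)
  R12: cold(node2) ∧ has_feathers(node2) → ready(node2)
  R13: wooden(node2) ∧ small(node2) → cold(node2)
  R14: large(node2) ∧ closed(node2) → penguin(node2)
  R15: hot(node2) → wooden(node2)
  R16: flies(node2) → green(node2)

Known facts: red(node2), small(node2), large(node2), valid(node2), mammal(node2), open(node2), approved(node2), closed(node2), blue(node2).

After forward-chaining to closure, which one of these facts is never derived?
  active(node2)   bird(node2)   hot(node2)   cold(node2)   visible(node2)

Round 1: R4 [mammal(node2) ∧ open(node2) → active(node2)]; R7 [blue(node2) ∧ approved(node2) → stale(node2)]; R14 [large(node2) ∧ closed(node2) → penguin(node2)]. New: active(node2), stale(node2), penguin(node2).
Round 2: R3 [penguin(node2) ∧ red(node2) → flagged(node2)]; R5 [active(node2) → bird(node2)]; R9 [stale(node2) → hot(node2)]. New: flagged(node2), bird(node2), hot(node2).
Round 3: R10 [bird(node2) → has_feathers(node2)]; R15 [hot(node2) → wooden(node2)]. New: has_feathers(node2), wooden(node2).
Round 4: R13 [wooden(node2) ∧ small(node2) → cold(node2)]. New: cold(node2).
Round 5: R12 [cold(node2) ∧ has_feathers(node2) → ready(node2)]. New: ready(node2).
Round 6: R6 [ready(node2) ∧ flagged(node2) → metal(node2)]. New: metal(node2).
Derived: active(node2) (round 1), cold(node2) (round 4), hot(node2) (round 2), bird(node2) (round 2). visible(node2) never appears in any round.

visible(node2)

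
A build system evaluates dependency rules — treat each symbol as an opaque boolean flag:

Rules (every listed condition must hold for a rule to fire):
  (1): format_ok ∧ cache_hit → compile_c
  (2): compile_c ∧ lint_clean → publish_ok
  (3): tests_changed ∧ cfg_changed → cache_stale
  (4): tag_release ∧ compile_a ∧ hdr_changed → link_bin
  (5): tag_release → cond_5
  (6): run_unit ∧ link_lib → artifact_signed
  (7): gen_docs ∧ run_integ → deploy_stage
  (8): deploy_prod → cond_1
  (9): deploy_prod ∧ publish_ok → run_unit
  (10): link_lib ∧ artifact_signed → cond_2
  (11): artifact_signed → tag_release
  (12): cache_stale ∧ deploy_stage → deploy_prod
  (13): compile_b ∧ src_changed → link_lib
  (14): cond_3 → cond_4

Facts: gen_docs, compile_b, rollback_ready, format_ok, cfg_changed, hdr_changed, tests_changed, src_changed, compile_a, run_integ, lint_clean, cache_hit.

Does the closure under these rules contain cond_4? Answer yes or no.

no

Round 1: (1) [format_ok ∧ cache_hit → compile_c]; (3) [tests_changed ∧ cfg_changed → cache_stale]; (7) [gen_docs ∧ run_integ → deploy_stage]; (13) [compile_b ∧ src_changed → link_lib]. Adds compile_c, cache_stale, deploy_stage, link_lib.
Round 2: (2) [compile_c ∧ lint_clean → publish_ok]; (12) [cache_stale ∧ deploy_stage → deploy_prod]. Adds publish_ok, deploy_prod.
Round 3: (8) [deploy_prod → cond_1]; (9) [deploy_prod ∧ publish_ok → run_unit]. Adds cond_1, run_unit.
Round 4: (6) [run_unit ∧ link_lib → artifact_signed]. Adds artifact_signed.
Round 5: (10) [link_lib ∧ artifact_signed → cond_2]; (11) [artifact_signed → tag_release]. Adds cond_2, tag_release.
Round 6: (4) [tag_release ∧ compile_a ∧ hdr_changed → link_bin]; (5) [tag_release → cond_5]. Adds link_bin, cond_5.
Fixed point reached. cond_4 is concluded only by (14); (14) needs cond_3 (never derived).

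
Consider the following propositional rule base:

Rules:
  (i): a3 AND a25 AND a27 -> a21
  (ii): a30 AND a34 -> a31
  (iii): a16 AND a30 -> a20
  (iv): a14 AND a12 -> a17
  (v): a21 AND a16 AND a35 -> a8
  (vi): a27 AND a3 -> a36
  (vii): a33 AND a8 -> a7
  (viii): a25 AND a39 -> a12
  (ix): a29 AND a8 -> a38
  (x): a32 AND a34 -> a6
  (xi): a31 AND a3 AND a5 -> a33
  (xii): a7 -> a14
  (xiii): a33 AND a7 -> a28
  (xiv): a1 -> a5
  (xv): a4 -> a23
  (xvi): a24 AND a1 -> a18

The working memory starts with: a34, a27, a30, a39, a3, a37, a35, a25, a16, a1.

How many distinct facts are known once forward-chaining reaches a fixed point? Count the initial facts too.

Round 1 — (i), (ii), (iii), (vi), (viii), (xiv), derive a21, a31, a20, a36, a12, a5.
Round 2 — (v), (xi), derive a8, a33.
Round 3 — (vii), derive a7.
Round 4 — (xii), (xiii), derive a14, a28.
Round 5 — (iv), derive a17.
Closure: {a1, a12, a14, a16, a17, a20, a21, a25, a27, a28, a3, a30, a31, a33, a34, a35, a36, a37, a39, a5, a7, a8} — 22 facts.

22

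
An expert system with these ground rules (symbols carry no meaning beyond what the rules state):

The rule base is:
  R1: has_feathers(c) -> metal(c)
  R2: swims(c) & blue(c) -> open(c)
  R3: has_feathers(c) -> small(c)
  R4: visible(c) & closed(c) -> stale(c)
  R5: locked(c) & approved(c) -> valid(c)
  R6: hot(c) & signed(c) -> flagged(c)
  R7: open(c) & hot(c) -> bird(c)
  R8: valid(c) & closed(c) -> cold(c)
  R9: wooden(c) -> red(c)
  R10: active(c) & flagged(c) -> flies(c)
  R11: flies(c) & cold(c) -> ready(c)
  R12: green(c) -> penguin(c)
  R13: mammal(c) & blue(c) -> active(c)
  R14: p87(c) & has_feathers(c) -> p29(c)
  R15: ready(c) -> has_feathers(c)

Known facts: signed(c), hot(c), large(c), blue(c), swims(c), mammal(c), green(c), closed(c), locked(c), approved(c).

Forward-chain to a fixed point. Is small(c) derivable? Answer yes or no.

Round 1 — R2, R5, R6, R12, R13, derive open(c), valid(c), flagged(c), penguin(c), active(c).
Round 2 — R7, R8, R10, derive bird(c), cold(c), flies(c).
Round 3 — R11, derive ready(c).
Round 4 — R15, derive has_feathers(c).
Round 5 — R1, R3, derive metal(c), small(c).
small(c) appears in round 5, so it is derivable.

yes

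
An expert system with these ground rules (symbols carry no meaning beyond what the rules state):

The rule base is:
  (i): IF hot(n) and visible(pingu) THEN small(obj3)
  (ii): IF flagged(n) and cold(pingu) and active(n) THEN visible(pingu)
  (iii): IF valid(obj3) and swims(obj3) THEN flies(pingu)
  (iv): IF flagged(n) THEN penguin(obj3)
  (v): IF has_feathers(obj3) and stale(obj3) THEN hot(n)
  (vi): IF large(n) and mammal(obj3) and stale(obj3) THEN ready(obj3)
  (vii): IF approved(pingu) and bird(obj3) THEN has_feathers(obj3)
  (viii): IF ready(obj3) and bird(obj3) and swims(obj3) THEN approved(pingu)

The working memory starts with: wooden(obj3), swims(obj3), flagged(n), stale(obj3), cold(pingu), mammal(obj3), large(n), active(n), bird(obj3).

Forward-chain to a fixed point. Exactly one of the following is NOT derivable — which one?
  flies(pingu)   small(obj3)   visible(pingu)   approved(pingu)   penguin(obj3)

Round 1: (ii) [IF flagged(n) and cold(pingu) and active(n) THEN visible(pingu)]; (iv) [IF flagged(n) THEN penguin(obj3)]; (vi) [IF large(n) and mammal(obj3) and stale(obj3) THEN ready(obj3)]. New: visible(pingu), penguin(obj3), ready(obj3).
Round 2: (viii) [IF ready(obj3) and bird(obj3) and swims(obj3) THEN approved(pingu)]. New: approved(pingu).
Round 3: (vii) [IF approved(pingu) and bird(obj3) THEN has_feathers(obj3)]. New: has_feathers(obj3).
Round 4: (v) [IF has_feathers(obj3) and stale(obj3) THEN hot(n)]. New: hot(n).
Round 5: (i) [IF hot(n) and visible(pingu) THEN small(obj3)]. New: small(obj3).
Derived: small(obj3) (round 5), penguin(obj3) (round 1), visible(pingu) (round 1), approved(pingu) (round 2). flies(pingu) never appears in any round.

flies(pingu)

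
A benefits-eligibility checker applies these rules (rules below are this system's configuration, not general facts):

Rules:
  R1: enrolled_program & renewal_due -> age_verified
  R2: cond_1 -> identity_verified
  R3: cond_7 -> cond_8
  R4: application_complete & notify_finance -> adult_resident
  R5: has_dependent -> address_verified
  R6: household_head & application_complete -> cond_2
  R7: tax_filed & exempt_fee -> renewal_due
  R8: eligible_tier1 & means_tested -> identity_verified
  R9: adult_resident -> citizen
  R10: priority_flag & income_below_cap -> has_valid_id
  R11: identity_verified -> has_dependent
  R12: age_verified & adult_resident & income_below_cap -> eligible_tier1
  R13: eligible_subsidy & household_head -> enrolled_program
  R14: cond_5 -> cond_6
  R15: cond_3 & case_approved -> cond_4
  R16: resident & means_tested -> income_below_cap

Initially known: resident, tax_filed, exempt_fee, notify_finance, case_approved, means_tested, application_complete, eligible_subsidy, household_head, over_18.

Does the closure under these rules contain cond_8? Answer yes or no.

no

Round 1 fires R4, R6, R7, R13, R16, giving adult_resident, cond_2, renewal_due, enrolled_program, income_below_cap.
Round 2 fires R1, R9, giving age_verified, citizen.
Round 3 fires R12, giving eligible_tier1.
Round 4 fires R8, giving identity_verified.
Round 5 fires R11, giving has_dependent.
Round 6 fires R5, giving address_verified.
Fixed point reached. cond_8 is concluded only by R3; R3 needs cond_7 (never derived).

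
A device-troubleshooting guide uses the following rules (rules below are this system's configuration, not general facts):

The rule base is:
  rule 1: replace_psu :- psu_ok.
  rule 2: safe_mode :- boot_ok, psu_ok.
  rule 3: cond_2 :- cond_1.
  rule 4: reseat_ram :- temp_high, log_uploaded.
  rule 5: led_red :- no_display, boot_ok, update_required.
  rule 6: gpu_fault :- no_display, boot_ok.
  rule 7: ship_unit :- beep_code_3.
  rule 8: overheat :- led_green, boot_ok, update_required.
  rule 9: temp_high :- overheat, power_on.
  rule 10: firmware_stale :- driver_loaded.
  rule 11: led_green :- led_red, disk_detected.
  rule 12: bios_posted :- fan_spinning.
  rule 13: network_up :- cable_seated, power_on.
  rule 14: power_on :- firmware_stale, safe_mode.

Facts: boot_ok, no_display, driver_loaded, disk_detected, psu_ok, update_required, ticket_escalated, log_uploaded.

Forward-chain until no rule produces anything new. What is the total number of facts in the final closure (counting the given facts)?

[1] rule 1 [replace_psu :- psu_ok.]; rule 2 [safe_mode :- boot_ok, psu_ok.]; rule 5 [led_red :- no_display, boot_ok, update_required.]; rule 6 [gpu_fault :- no_display, boot_ok.]; rule 10 [firmware_stale :- driver_loaded.]. ⇒ new: replace_psu, safe_mode, led_red, gpu_fault, firmware_stale.
[2] rule 11 [led_green :- led_red, disk_detected.]; rule 14 [power_on :- firmware_stale, safe_mode.]. ⇒ new: led_green, power_on.
[3] rule 8 [overheat :- led_green, boot_ok, update_required.]. ⇒ new: overheat.
[4] rule 9 [temp_high :- overheat, power_on.]. ⇒ new: temp_high.
[5] rule 4 [reseat_ram :- temp_high, log_uploaded.]. ⇒ new: reseat_ram.
Closure: {boot_ok, disk_detected, driver_loaded, firmware_stale, gpu_fault, led_green, led_red, log_uploaded, no_display, overheat, power_on, psu_ok, replace_psu, reseat_ram, safe_mode, temp_high, ticket_escalated, update_required} — 18 facts.

18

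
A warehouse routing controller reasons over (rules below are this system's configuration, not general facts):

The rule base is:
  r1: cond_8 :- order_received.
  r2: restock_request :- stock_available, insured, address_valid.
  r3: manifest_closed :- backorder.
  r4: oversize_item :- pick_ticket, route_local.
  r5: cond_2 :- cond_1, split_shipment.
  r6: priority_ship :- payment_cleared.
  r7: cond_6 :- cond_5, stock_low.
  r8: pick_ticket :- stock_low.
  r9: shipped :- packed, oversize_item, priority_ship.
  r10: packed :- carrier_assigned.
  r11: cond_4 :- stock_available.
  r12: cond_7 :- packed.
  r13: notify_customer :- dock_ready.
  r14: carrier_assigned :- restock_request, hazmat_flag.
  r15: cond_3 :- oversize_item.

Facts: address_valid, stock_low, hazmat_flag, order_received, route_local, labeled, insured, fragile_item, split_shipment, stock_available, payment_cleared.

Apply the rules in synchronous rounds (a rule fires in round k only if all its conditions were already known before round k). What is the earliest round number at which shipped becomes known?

Round 1 fires r1, r2, r6, r8, r11, giving cond_8, restock_request, priority_ship, pick_ticket, cond_4.
Round 2 fires r4, r14, giving oversize_item, carrier_assigned.
Round 3 fires r10, r15, giving packed, cond_3.
Round 4 fires r9, r12, giving shipped, cond_7.
shipped first appears in round 4.

4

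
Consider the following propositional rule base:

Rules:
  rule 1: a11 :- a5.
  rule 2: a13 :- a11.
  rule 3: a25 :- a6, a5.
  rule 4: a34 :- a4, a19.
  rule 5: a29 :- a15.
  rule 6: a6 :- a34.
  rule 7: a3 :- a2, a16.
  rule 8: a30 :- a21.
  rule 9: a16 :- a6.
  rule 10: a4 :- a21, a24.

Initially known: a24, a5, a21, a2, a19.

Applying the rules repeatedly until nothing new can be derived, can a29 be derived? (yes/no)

no

Round 1 fires rule 1, rule 8, rule 10, giving a11, a30, a4.
Round 2 fires rule 2, rule 4, giving a13, a34.
Round 3 fires rule 6, giving a6.
Round 4 fires rule 3, rule 9, giving a25, a16.
Round 5 fires rule 7, giving a3.
Fixed point reached. a29 is concluded only by rule 5; rule 5 needs a15 (never derived).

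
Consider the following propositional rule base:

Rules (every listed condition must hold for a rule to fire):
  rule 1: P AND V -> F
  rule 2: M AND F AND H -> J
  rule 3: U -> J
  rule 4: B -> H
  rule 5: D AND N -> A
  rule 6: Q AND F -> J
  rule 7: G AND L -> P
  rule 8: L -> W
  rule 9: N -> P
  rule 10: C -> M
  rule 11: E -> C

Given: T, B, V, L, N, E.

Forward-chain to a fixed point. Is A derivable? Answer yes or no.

Round 1 fires rule 4, rule 8, rule 9, rule 11, giving H, W, P, C.
Round 2 fires rule 1, rule 10, giving F, M.
Round 3 fires rule 2, giving J.
Fixed point reached. A is concluded only by rule 5; rule 5 needs D (never derived).

no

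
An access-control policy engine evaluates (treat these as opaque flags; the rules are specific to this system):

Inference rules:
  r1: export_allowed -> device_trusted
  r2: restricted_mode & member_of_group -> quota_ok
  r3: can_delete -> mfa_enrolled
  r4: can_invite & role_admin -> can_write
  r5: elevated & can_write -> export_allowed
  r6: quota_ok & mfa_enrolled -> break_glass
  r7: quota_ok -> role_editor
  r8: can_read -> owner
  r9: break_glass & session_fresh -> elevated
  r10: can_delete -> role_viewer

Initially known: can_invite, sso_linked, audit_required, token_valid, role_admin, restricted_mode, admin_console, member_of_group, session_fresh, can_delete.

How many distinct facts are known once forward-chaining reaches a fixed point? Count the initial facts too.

Round 1: r2 [restricted_mode & member_of_group -> quota_ok]; r3 [can_delete -> mfa_enrolled]; r4 [can_invite & role_admin -> can_write]; r10 [can_delete -> role_viewer]. New: quota_ok, mfa_enrolled, can_write, role_viewer.
Round 2: r6 [quota_ok & mfa_enrolled -> break_glass]; r7 [quota_ok -> role_editor]. New: break_glass, role_editor.
Round 3: r9 [break_glass & session_fresh -> elevated]. New: elevated.
Round 4: r5 [elevated & can_write -> export_allowed]. New: export_allowed.
Round 5: r1 [export_allowed -> device_trusted]. New: device_trusted.
Closure: {admin_console, audit_required, break_glass, can_delete, can_invite, can_write, device_trusted, elevated, export_allowed, member_of_group, mfa_enrolled, quota_ok, restricted_mode, role_admin, role_editor, role_viewer, session_fresh, sso_linked, token_valid} — 19 facts.

19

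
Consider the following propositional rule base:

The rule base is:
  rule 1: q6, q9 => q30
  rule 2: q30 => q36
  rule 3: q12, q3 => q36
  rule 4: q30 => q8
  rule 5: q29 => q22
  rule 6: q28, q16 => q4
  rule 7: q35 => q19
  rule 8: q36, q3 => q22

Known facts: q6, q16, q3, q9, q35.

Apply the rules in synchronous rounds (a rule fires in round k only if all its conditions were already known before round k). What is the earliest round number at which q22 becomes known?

Round 1 — rule 1, rule 7, derive q30, q19.
Round 2 — rule 2, rule 4, derive q36, q8.
Round 3 — rule 8, derive q22.
q22 first appears in round 3.

3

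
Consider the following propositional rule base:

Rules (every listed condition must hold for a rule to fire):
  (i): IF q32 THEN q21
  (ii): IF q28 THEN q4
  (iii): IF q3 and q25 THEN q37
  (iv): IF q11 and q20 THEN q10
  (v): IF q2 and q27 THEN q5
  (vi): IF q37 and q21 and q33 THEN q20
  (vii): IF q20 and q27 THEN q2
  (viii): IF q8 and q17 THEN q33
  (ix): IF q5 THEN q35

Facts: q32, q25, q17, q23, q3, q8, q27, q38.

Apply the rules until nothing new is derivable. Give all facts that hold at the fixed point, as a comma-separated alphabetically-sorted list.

q17, q2, q20, q21, q23, q25, q27, q3, q32, q33, q35, q37, q38, q5, q8

[1] (i) [IF q32 THEN q21]; (iii) [IF q3 and q25 THEN q37]; (viii) [IF q8 and q17 THEN q33]. ⇒ new: q21, q37, q33.
[2] (vi) [IF q37 and q21 and q33 THEN q20]. ⇒ new: q20.
[3] (vii) [IF q20 and q27 THEN q2]. ⇒ new: q2.
[4] (v) [IF q2 and q27 THEN q5]. ⇒ new: q5.
[5] (ix) [IF q5 THEN q35]. ⇒ new: q35.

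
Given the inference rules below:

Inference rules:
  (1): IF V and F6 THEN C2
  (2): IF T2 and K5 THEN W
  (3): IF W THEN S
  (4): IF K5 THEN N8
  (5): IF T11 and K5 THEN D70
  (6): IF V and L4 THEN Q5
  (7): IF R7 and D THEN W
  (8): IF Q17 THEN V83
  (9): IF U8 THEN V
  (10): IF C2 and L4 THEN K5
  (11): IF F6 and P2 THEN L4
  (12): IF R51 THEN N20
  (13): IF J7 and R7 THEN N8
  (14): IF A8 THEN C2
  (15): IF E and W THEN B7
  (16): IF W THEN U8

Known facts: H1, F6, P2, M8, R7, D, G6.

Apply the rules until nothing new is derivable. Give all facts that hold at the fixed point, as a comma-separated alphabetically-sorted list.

Round 1 fires (7), (11), giving W, L4.
Round 2 fires (3), (16), giving S, U8.
Round 3 fires (9), giving V.
Round 4 fires (1), (6), giving C2, Q5.
Round 5 fires (10), giving K5.
Round 6 fires (4), giving N8.

C2, D, F6, G6, H1, K5, L4, M8, N8, P2, Q5, R7, S, U8, V, W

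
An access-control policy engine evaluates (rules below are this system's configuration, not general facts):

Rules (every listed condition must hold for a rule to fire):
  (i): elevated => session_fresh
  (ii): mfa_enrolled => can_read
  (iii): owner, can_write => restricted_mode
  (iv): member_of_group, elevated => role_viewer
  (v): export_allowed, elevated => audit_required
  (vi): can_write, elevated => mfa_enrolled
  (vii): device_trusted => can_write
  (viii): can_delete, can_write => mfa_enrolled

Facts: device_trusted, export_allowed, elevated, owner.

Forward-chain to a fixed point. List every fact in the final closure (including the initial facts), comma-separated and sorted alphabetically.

Round 1: (i) [elevated => session_fresh]; (v) [export_allowed, elevated => audit_required]; (vii) [device_trusted => can_write]. Adds session_fresh, audit_required, can_write.
Round 2: (iii) [owner, can_write => restricted_mode]; (vi) [can_write, elevated => mfa_enrolled]. Adds restricted_mode, mfa_enrolled.
Round 3: (ii) [mfa_enrolled => can_read]. Adds can_read.

audit_required, can_read, can_write, device_trusted, elevated, export_allowed, mfa_enrolled, owner, restricted_mode, session_fresh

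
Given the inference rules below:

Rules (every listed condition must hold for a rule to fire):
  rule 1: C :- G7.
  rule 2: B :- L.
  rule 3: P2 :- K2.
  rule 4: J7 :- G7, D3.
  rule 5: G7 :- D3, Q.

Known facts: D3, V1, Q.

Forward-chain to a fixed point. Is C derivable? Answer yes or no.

yes

Round 1 fires rule 5, giving G7.
Round 2 fires rule 1, rule 4, giving C, J7.
C appears in round 2, so it is derivable.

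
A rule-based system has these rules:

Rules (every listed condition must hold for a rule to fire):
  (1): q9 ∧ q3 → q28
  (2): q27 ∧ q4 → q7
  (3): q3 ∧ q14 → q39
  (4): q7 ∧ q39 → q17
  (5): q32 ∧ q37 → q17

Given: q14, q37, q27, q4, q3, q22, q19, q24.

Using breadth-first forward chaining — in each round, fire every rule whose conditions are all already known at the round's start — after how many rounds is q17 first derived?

[1] (2) [q27 ∧ q4 → q7]; (3) [q3 ∧ q14 → q39]. ⇒ new: q7, q39.
[2] (4) [q7 ∧ q39 → q17]. ⇒ new: q17.
q17 first appears in round 2.

2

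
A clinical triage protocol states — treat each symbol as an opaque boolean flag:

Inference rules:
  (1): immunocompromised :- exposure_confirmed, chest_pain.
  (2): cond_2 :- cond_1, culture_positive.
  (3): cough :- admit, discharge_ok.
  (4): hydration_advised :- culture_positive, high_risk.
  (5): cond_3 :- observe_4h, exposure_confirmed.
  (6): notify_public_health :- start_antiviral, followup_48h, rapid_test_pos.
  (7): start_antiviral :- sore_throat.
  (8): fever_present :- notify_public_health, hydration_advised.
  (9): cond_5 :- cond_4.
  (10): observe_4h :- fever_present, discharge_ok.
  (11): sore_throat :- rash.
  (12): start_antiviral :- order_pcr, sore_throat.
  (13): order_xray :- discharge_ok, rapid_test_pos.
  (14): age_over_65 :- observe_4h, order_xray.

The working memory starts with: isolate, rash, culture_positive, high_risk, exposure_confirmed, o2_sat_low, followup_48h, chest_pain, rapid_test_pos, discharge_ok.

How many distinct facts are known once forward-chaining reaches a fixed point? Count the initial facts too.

20

[1] (1) [immunocompromised :- exposure_confirmed, chest_pain.]; (4) [hydration_advised :- culture_positive, high_risk.]; (11) [sore_throat :- rash.]; (13) [order_xray :- discharge_ok, rapid_test_pos.]. ⇒ new: immunocompromised, hydration_advised, sore_throat, order_xray.
[2] (7) [start_antiviral :- sore_throat.]. ⇒ new: start_antiviral.
[3] (6) [notify_public_health :- start_antiviral, followup_48h, rapid_test_pos.]. ⇒ new: notify_public_health.
[4] (8) [fever_present :- notify_public_health, hydration_advised.]. ⇒ new: fever_present.
[5] (10) [observe_4h :- fever_present, discharge_ok.]. ⇒ new: observe_4h.
[6] (5) [cond_3 :- observe_4h, exposure_confirmed.]; (14) [age_over_65 :- observe_4h, order_xray.]. ⇒ new: cond_3, age_over_65.
Closure: {age_over_65, chest_pain, cond_3, culture_positive, discharge_ok, exposure_confirmed, fever_present, followup_48h, high_risk, hydration_advised, immunocompromised, isolate, notify_public_health, o2_sat_low, observe_4h, order_xray, rapid_test_pos, rash, sore_throat, start_antiviral} — 20 facts.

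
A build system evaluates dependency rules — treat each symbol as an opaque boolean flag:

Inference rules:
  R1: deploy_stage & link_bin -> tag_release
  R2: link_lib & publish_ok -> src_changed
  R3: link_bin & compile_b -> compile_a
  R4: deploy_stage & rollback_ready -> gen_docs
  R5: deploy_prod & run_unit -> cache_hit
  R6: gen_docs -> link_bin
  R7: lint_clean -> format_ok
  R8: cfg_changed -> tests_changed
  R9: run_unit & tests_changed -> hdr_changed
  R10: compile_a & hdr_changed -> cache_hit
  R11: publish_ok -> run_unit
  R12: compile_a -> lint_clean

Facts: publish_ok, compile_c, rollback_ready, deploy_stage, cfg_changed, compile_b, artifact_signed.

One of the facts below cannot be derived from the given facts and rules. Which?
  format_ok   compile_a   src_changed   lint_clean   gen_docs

[1] R4 [deploy_stage & rollback_ready -> gen_docs]; R8 [cfg_changed -> tests_changed]; R11 [publish_ok -> run_unit]. ⇒ new: gen_docs, tests_changed, run_unit.
[2] R6 [gen_docs -> link_bin]; R9 [run_unit & tests_changed -> hdr_changed]. ⇒ new: link_bin, hdr_changed.
[3] R1 [deploy_stage & link_bin -> tag_release]; R3 [link_bin & compile_b -> compile_a]. ⇒ new: tag_release, compile_a.
[4] R10 [compile_a & hdr_changed -> cache_hit]; R12 [compile_a -> lint_clean]. ⇒ new: cache_hit, lint_clean.
[5] R7 [lint_clean -> format_ok]. ⇒ new: format_ok.
Derived: compile_a (round 3), lint_clean (round 4), gen_docs (round 1), format_ok (round 5). src_changed never appears in any round.

src_changed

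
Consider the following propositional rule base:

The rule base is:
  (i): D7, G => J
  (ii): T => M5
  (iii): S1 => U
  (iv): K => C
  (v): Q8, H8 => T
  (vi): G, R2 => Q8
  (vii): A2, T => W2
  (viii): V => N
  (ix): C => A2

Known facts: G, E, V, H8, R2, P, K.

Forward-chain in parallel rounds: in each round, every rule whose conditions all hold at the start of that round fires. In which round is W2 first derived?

3

Round 1 — (iv), (vi), (viii), derive C, Q8, N.
Round 2 — (v), (ix), derive T, A2.
Round 3 — (ii), (vii), derive M5, W2.
W2 first appears in round 3.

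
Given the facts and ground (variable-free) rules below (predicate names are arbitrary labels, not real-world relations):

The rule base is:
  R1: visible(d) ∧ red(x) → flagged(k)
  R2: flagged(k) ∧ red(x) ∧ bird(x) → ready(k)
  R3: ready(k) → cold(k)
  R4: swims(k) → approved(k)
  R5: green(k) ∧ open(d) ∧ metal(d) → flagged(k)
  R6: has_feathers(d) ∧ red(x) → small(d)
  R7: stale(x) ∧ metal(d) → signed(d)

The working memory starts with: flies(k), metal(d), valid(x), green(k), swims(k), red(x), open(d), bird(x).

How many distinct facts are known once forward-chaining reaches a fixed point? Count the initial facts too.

12

Round 1 fires R4, R5, giving approved(k), flagged(k).
Round 2 fires R2, giving ready(k).
Round 3 fires R3, giving cold(k).
Closure: {approved(k), bird(x), cold(k), flagged(k), flies(k), green(k), metal(d), open(d), ready(k), red(x), swims(k), valid(x)} — 12 facts.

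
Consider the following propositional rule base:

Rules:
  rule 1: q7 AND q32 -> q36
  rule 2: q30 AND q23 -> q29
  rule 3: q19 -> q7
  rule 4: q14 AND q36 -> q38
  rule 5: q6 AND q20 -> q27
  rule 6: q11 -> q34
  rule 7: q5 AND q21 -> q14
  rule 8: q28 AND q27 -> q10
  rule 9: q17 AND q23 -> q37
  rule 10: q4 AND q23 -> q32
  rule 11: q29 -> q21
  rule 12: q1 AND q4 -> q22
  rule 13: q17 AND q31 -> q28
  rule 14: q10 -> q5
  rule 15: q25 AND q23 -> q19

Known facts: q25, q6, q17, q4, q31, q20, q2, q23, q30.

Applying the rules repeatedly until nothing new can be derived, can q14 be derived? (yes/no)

Round 1: rule 2 [q30 AND q23 -> q29]; rule 5 [q6 AND q20 -> q27]; rule 9 [q17 AND q23 -> q37]; rule 10 [q4 AND q23 -> q32]; rule 13 [q17 AND q31 -> q28]; rule 15 [q25 AND q23 -> q19]. Adds q29, q27, q37, q32, q28, q19.
Round 2: rule 3 [q19 -> q7]; rule 8 [q28 AND q27 -> q10]; rule 11 [q29 -> q21]. Adds q7, q10, q21.
Round 3: rule 1 [q7 AND q32 -> q36]; rule 14 [q10 -> q5]. Adds q36, q5.
Round 4: rule 7 [q5 AND q21 -> q14]. Adds q14.
Round 5: rule 4 [q14 AND q36 -> q38]. Adds q38.
q14 appears in round 4, so it is derivable.

yes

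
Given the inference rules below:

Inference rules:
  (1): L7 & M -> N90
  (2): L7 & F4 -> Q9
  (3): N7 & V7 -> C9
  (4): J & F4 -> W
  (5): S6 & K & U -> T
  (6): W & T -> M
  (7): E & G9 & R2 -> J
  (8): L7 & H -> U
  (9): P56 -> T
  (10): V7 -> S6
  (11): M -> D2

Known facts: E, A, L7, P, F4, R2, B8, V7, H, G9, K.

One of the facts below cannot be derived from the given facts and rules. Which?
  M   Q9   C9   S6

Round 1: (2) [L7 & F4 -> Q9]; (7) [E & G9 & R2 -> J]; (8) [L7 & H -> U]; (10) [V7 -> S6]. Adds Q9, J, U, S6.
Round 2: (4) [J & F4 -> W]; (5) [S6 & K & U -> T]. Adds W, T.
Round 3: (6) [W & T -> M]. Adds M.
Round 4: (1) [L7 & M -> N90]; (11) [M -> D2]. Adds N90, D2.
Derived: Q9 (round 1), S6 (round 1), M (round 3). C9 never appears in any round.

C9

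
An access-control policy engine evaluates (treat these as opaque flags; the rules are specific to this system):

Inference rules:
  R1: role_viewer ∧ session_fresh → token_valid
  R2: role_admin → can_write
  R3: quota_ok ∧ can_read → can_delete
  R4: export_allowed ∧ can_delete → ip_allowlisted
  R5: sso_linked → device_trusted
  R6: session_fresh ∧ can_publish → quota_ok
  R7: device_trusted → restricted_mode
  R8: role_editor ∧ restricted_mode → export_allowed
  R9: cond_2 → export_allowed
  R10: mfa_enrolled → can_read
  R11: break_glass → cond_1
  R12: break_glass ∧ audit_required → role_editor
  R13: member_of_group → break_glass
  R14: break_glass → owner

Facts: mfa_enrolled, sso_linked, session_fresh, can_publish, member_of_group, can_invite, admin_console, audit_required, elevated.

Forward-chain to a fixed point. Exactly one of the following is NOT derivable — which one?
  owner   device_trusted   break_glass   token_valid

Round 1 — R5, R6, R10, R13, derive device_trusted, quota_ok, can_read, break_glass.
Round 2 — R3, R7, R11, R12, R14, derive can_delete, restricted_mode, cond_1, role_editor, owner.
Round 3 — R8, derive export_allowed.
Round 4 — R4, derive ip_allowlisted.
Derived: device_trusted (round 1), owner (round 2), break_glass (round 1). token_valid never appears in any round.

token_valid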